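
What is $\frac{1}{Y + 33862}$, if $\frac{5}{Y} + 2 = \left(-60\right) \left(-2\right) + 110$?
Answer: $\frac{228}{7720541} \approx 2.9532 \cdot 10^{-5}$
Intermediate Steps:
$Y = \frac{5}{228}$ ($Y = \frac{5}{-2 + \left(\left(-60\right) \left(-2\right) + 110\right)} = \frac{5}{-2 + \left(120 + 110\right)} = \frac{5}{-2 + 230} = \frac{5}{228} \approx 0.02193$)
$\frac{1}{Y + 33862} = \frac{1}{\frac{5}{228} + 33862} = \frac{1}{\frac{7720541}{228}} = \frac{228}{7720541}$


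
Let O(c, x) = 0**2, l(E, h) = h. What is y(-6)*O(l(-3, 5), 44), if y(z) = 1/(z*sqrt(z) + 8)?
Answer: 0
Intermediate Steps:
O(c, x) = 0
y(z) = 1/(8 + z**(3/2)) (y(z) = 1/(z**(3/2) + 8) = 1/(8 + z**(3/2)))
y(-6)*O(l(-3, 5), 44) = 0/(8 + (-6)**(3/2)) = 0/(8 - 6*I*sqrt(6)) = 0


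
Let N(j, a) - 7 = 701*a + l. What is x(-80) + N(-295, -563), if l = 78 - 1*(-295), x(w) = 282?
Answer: -394001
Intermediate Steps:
l = 373 (l = 78 + 295 = 373)
N(j, a) = 380 + 701*a (N(j, a) = 7 + (701*a + 373) = 7 + (373 + 701*a) = 380 + 701*a)
x(-80) + N(-295, -563) = 282 + (380 + 701*(-563)) = 282 + (380 - 394663) = 282 - 394283 = -394001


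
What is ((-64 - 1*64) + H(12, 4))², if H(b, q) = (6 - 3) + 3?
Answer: 14884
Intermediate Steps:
H(b, q) = 6 (H(b, q) = 3 + 3 = 6)
((-64 - 1*64) + H(12, 4))² = ((-64 - 1*64) + 6)² = ((-64 - 64) + 6)² = (-128 + 6)² = (-122)² = 14884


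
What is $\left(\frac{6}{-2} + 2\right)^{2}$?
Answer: $1$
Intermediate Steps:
$\left(\frac{6}{-2} + 2\right)^{2} = \left(6 \left(- \frac{1}{2}\right) + 2\right)^{2} = \left(-3 + 2\right)^{2} = \left(-1\right)^{2} = 1$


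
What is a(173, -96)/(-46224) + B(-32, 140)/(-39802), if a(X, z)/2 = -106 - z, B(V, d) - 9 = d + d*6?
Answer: -5614937/229975956 ≈ -0.024415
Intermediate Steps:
B(V, d) = 9 + 7*d (B(V, d) = 9 + (d + d*6) = 9 + (d + 6*d) = 9 + 7*d)
a(X, z) = -212 - 2*z (a(X, z) = 2*(-106 - z) = -212 - 2*z)
a(173, -96)/(-46224) + B(-32, 140)/(-39802) = (-212 - 2*(-96))/(-46224) + (9 + 7*140)/(-39802) = (-212 + 192)*(-1/46224) + (9 + 980)*(-1/39802) = -20*(-1/46224) + 989*(-1/39802) = 5/11556 - 989/39802 = -5614937/229975956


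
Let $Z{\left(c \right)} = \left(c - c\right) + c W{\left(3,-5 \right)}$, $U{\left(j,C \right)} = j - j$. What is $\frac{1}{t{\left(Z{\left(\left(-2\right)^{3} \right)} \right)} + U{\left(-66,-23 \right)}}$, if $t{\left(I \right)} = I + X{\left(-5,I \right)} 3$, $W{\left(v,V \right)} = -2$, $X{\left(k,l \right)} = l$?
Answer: $\frac{1}{64} \approx 0.015625$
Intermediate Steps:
$U{\left(j,C \right)} = 0$
$Z{\left(c \right)} = - 2 c$ ($Z{\left(c \right)} = \left(c - c\right) + c \left(-2\right) = 0 - 2 c = - 2 c$)
$t{\left(I \right)} = 4 I$ ($t{\left(I \right)} = I + I 3 = I + 3 I = 4 I$)
$\frac{1}{t{\left(Z{\left(\left(-2\right)^{3} \right)} \right)} + U{\left(-66,-23 \right)}} = \frac{1}{4 \left(- 2 \left(-2\right)^{3}\right) + 0} = \frac{1}{4 \left(\left(-2\right) \left(-8\right)\right) + 0} = \frac{1}{4 \cdot 16 + 0} = \frac{1}{64 + 0} = \frac{1}{64}$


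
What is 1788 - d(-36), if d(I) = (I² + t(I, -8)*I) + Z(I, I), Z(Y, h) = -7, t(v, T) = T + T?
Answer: -77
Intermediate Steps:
t(v, T) = 2*T
d(I) = -7 + I² - 16*I (d(I) = (I² + (2*(-8))*I) - 7 = (I² - 16*I) - 7 = -7 + I² - 16*I)
1788 - d(-36) = 1788 - (-7 + (-36)² - 16*(-36)) = 1788 - (-7 + 1296 + 576) = 1788 - 1*1865 = 1788 - 1865 = -77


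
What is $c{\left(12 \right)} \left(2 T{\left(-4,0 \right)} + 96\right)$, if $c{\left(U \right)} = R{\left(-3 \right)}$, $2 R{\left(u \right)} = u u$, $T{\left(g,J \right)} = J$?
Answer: $432$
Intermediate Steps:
$R{\left(u \right)} = \frac{u^{2}}{2}$ ($R{\left(u \right)} = \frac{u u}{2} = \frac{u^{2}}{2}$)
$c{\left(U \right)} = \frac{9}{2}$ ($c{\left(U \right)} = \frac{\left(-3\right)^{2}}{2} = \frac{1}{2} \cdot 9 = \frac{9}{2}$)
$c{\left(12 \right)} \left(2 T{\left(-4,0 \right)} + 96\right) = \frac{9 \left(2 \cdot 0 + 96\right)}{2} = \frac{9 \left(0 + 96\right)}{2} = \frac{9}{2} \cdot 96 = 432$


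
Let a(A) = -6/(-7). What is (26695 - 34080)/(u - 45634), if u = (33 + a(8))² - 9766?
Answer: 361865/2658431 ≈ 0.13612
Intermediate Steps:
a(A) = 6/7 (a(A) = -6*(-⅐) = 6/7)
u = -422365/49 (u = (33 + 6/7)² - 9766 = (237/7)² - 9766 = 56169/49 - 9766 = -422365/49 ≈ -8619.7)
(26695 - 34080)/(u - 45634) = (26695 - 34080)/(-422365/49 - 45634) = -7385/(-2658431/49) = -7385*(-49/2658431) = 361865/2658431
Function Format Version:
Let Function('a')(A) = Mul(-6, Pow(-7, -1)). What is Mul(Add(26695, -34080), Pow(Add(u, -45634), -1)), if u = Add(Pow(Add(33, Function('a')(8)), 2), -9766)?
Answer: Rational(361865, 2658431) ≈ 0.13612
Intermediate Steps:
Function('a')(A) = Rational(6, 7) (Function('a')(A) = Mul(-6, Rational(-1, 7)) = Rational(6, 7))
u = Rational(-422365, 49) (u = Add(Pow(Add(33, Rational(6, 7)), 2), -9766) = Add(Pow(Rational(237, 7), 2), -9766) = Add(Rational(56169, 49), -9766) = Rational(-422365, 49) ≈ -8619.7)
Mul(Add(26695, -34080), Pow(Add(u, -45634), -1)) = Mul(Add(26695, -34080), Pow(Add(Rational(-422365, 49), -45634), -1)) = Mul(-7385, Pow(Rational(-2658431, 49), -1)) = Mul(-7385, Rational(-49, 2658431)) = Rational(361865, 2658431)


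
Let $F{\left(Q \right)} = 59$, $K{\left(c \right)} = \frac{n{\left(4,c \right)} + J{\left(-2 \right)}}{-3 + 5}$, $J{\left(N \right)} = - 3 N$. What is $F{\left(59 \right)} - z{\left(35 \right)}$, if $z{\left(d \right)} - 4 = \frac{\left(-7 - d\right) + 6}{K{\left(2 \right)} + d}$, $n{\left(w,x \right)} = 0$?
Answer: $\frac{1063}{19} \approx 55.947$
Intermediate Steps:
$K{\left(c \right)} = 3$ ($K{\left(c \right)} = \frac{0 - -6}{-3 + 5} = \frac{0 + 6}{2} = 6 \cdot \frac{1}{2} = 3$)
$z{\left(d \right)} = 4 + \frac{-1 - d}{3 + d}$ ($z{\left(d \right)} = 4 + \frac{\left(-7 - d\right) + 6}{3 + d} = 4 + \frac{-1 - d}{3 + d}$)
$F{\left(59 \right)} - z{\left(35 \right)} = 59 - \frac{11 + 3 \cdot 35}{3 + 35} = 59 - \frac{11 + 105}{38} = 59 - \frac{1}{38} \cdot 116 = 59 - \frac{58}{19} = \frac{1063}{19}$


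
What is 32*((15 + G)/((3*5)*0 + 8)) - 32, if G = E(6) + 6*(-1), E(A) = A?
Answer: 28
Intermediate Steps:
G = 0 (G = 6 + 6*(-1) = 6 - 6 = 0)
32*((15 + G)/((3*5)*0 + 8)) - 32 = 32*((15 + 0)/((3*5)*0 + 8)) - 32 = 32*(15/(15*0 + 8)) - 32 = 32*(15/(0 + 8)) - 32 = 32*(15/8) - 32 = 60 - 32 = 28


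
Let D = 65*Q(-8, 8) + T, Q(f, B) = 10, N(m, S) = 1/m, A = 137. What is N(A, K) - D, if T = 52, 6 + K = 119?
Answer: -96173/137 ≈ -701.99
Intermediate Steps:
K = 113 (K = -6 + 119 = 113)
D = 702 (D = 65*10 + 52 = 650 + 52 = 702)
N(A, K) - D = 1/137 - 1*702 = 1/137 - 702 = -96173/137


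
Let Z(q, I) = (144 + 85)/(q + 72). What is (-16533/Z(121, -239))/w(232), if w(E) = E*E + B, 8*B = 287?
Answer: -25526952/98671291 ≈ -0.25871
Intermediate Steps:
B = 287/8 (B = (⅛)*287 = 287/8 ≈ 35.875)
Z(q, I) = 229/(72 + q)
w(E) = 287/8 + E² (w(E) = E*E + 287/8 = E² + 287/8 = 287/8 + E²)
(-16533/Z(121, -239))/w(232) = (-16533/(229/(72 + 121)))/(287/8 + 232²) = (-16533/(229/193))/(287/8 + 53824) = (-16533/(229*(1/193)))/(430879/8) = -16533/229/193*(8/430879) = -16533*193/229*(8/430879) = -3190869/229*8/430879 = -25526952/98671291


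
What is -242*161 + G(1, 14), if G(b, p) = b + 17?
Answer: -38944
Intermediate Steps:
G(b, p) = 17 + b
-242*161 + G(1, 14) = -242*161 + (17 + 1) = -38962 + 18 = -38944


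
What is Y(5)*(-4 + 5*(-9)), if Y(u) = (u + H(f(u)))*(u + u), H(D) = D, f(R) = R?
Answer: -4900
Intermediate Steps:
Y(u) = 4*u² (Y(u) = (u + u)*(u + u) = (2*u)*(2*u) = 4*u²)
Y(5)*(-4 + 5*(-9)) = (4*5²)*(-4 + 5*(-9)) = (4*25)*(-4 - 45) = 100*(-49) = -4900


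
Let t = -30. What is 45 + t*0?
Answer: 45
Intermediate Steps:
45 + t*0 = 45 - 30*0 = 45 + 0 = 45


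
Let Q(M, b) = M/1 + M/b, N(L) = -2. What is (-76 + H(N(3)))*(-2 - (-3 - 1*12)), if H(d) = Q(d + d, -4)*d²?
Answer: -1144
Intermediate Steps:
Q(M, b) = M + M/b (Q(M, b) = M*1 + M/b = M + M/b)
H(d) = 3*d³/2 (H(d) = ((d + d) + (d + d)/(-4))*d² = (2*d + (2*d)*(-¼))*d² = (2*d - d/2)*d² = (3*d/2)*d² = 3*d³/2)
(-76 + H(N(3)))*(-2 - (-3 - 1*12)) = (-76 + (3/2)*(-2)³)*(-2 - (-3 - 1*12)) = (-76 + (3/2)*(-8))*(-2 - (-3 - 12)) = (-76 - 12)*(-2 - 1*(-15)) = -88*(-2 + 15) = -88*13 = -1144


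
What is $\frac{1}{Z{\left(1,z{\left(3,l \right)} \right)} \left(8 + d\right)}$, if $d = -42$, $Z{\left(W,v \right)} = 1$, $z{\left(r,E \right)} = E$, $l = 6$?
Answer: $- \frac{1}{34} \approx -0.029412$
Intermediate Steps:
$\frac{1}{Z{\left(1,z{\left(3,l \right)} \right)} \left(8 + d\right)} = \frac{1}{1 \left(8 - 42\right)} = \frac{1}{1 \left(-34\right)} = \frac{1}{-34} = - \frac{1}{34}$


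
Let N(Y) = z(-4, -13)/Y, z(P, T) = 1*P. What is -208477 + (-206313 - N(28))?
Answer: -2903529/7 ≈ -4.1479e+5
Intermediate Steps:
z(P, T) = P
N(Y) = -4/Y
-208477 + (-206313 - N(28)) = -208477 + (-206313 - (-4)/28) = -208477 + (-206313 - 1*(-1/7)) = -208477 + (-206313 + 1/7) = -208477 - 1444190/7 = -2903529/7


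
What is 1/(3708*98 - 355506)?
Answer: 1/7878 ≈ 0.00012694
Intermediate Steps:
1/(3708*98 - 355506) = 1/(363384 - 355506) = 1/7878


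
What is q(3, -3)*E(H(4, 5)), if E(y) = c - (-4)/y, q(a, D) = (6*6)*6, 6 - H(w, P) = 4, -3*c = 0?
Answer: 432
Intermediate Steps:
c = 0 (c = -⅓*0 = 0)
H(w, P) = 2 (H(w, P) = 6 - 1*4 = 6 - 4 = 2)
q(a, D) = 216 (q(a, D) = 36*6 = 216)
E(y) = 4/y (E(y) = 0 - (-4)/y = 0 + 4/y = 4/y)
q(3, -3)*E(H(4, 5)) = 216*(4/2) = 216*(4*(½)) = 216*2 = 432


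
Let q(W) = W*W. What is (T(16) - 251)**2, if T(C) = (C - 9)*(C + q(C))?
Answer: 2732409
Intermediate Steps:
q(W) = W**2
T(C) = (-9 + C)*(C + C**2) (T(C) = (C - 9)*(C + C**2) = (-9 + C)*(C + C**2))
(T(16) - 251)**2 = (16*(-9 + 16**2 - 8*16) - 251)**2 = (16*(-9 + 256 - 128) - 251)**2 = (16*119 - 251)**2 = (1904 - 251)**2 = 1653**2 = 2732409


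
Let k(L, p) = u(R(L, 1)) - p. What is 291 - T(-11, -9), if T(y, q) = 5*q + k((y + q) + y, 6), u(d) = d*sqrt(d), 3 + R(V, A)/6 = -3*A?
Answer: 342 + 216*I ≈ 342.0 + 216.0*I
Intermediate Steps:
R(V, A) = -18 - 18*A (R(V, A) = -18 + 6*(-3*A) = -18 - 18*A)
u(d) = d**(3/2)
k(L, p) = -p - 216*I (k(L, p) = (-18 - 18*1)**(3/2) - p = (-18 - 18)**(3/2) - p = (-36)**(3/2) - p = -216*I - p = -p - 216*I)
T(y, q) = -6 - 216*I + 5*q (T(y, q) = 5*q + (-1*6 - 216*I) = 5*q + (-6 - 216*I) = -6 - 216*I + 5*q)
291 - T(-11, -9) = 291 - (-6 - 216*I + 5*(-9)) = 291 - (-6 - 216*I - 45) = 291 - (-51 - 216*I) = 291 + (51 + 216*I) = 342 + 216*I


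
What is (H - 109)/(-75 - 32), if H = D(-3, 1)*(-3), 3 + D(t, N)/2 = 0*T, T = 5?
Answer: 91/107 ≈ 0.85047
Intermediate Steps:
D(t, N) = -6 (D(t, N) = -6 + 2*(0*5) = -6 + 2*0 = -6 + 0 = -6)
H = 18 (H = -6*(-3) = 18)
(H - 109)/(-75 - 32) = (18 - 109)/(-75 - 32) = -91/(-107) = -1/107*(-91) = 91/107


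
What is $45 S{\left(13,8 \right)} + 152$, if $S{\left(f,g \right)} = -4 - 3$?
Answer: $-163$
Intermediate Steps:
$S{\left(f,g \right)} = -7$ ($S{\left(f,g \right)} = -4 - 3 = -7$)
$45 S{\left(13,8 \right)} + 152 = 45 \left(-7\right) + 152 = -315 + 152 = -163$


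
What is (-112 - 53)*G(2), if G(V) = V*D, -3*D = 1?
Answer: 110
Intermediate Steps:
D = -⅓ (D = -⅓*1 = -⅓ ≈ -0.33333)
G(V) = -V/3 (G(V) = V*(-⅓) = -V/3)
(-112 - 53)*G(2) = (-112 - 53)*(-⅓*2) = -165*(-⅔) = 110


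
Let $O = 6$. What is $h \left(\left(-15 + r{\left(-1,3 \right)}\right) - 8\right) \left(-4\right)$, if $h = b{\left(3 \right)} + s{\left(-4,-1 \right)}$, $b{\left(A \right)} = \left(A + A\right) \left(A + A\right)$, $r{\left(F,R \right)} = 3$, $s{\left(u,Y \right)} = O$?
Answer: $3360$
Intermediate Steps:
$s{\left(u,Y \right)} = 6$
$b{\left(A \right)} = 4 A^{2}$ ($b{\left(A \right)} = 2 A 2 A = 4 A^{2}$)
$h = 42$ ($h = 4 \cdot 3^{2} + 6 = 4 \cdot 9 + 6 = 36 + 6 = 42$)
$h \left(\left(-15 + r{\left(-1,3 \right)}\right) - 8\right) \left(-4\right) = 42 \left(\left(-15 + 3\right) - 8\right) \left(-4\right) = 42 \left(-12 - 8\right) \left(-4\right) = 42 \left(-20\right) \left(-4\right) = \left(-840\right) \left(-4\right) = 3360$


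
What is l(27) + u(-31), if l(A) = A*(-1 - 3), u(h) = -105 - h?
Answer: -182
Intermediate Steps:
l(A) = -4*A (l(A) = A*(-4) = -4*A)
l(27) + u(-31) = -4*27 + (-105 - 1*(-31)) = -108 + (-105 + 31) = -108 - 74 = -182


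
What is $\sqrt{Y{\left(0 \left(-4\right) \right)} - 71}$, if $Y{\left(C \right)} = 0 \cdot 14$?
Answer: $i \sqrt{71} \approx 8.4261 i$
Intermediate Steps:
$Y{\left(C \right)} = 0$
$\sqrt{Y{\left(0 \left(-4\right) \right)} - 71} = \sqrt{0 - 71} = \sqrt{-71} = i \sqrt{71}$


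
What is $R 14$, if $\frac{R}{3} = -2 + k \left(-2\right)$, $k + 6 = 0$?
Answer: $420$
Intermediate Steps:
$k = -6$ ($k = -6 + 0 = -6$)
$R = 30$ ($R = 3 \left(-2 - -12\right) = 3 \left(-2 + 12\right) = 3 \cdot 10 = 30$)
$R 14 = 30 \cdot 14 = 420$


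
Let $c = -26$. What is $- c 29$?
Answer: $754$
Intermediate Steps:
$- c 29 = \left(-1\right) \left(-26\right) 29 = 26 \cdot 29 = 754$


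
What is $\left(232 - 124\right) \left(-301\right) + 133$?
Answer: $-32375$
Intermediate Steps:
$\left(232 - 124\right) \left(-301\right) + 133 = 108 \left(-301\right) + 133 = -32508 + 133 = -32375$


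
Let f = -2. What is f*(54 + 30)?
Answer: -168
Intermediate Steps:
f*(54 + 30) = -2*(54 + 30) = -2*84 = -168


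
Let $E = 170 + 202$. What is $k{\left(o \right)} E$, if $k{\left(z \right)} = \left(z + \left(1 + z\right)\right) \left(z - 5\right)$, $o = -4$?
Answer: $23436$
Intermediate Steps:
$E = 372$
$k{\left(z \right)} = \left(1 + 2 z\right) \left(-5 + z\right)$
$k{\left(o \right)} E = \left(-5 - -36 + 2 \left(-4\right)^{2}\right) 372 = \left(-5 + 36 + 2 \cdot 16\right) 372 = \left(-5 + 36 + 32\right) 372 = 63 \cdot 372 = 23436$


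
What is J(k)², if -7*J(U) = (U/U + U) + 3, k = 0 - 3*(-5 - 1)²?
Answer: 10816/49 ≈ 220.73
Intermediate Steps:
k = -108 (k = 0 - 3*(-6)² = 0 - 3*36 = 0 - 108 = -108)
J(U) = -4/7 - U/7 (J(U) = -((U/U + U) + 3)/7 = -((1 + U) + 3)/7 = -(4 + U)/7 = -4/7 - U/7)
J(k)² = (-4/7 - ⅐*(-108))² = (-4/7 + 108/7)² = (104/7)² = 10816/49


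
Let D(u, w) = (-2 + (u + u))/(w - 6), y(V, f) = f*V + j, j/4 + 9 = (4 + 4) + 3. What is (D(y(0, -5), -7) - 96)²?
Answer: 1592644/169 ≈ 9423.9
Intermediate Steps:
j = 8 (j = -36 + 4*((4 + 4) + 3) = -36 + 4*(8 + 3) = -36 + 4*11 = -36 + 44 = 8)
y(V, f) = 8 + V*f (y(V, f) = f*V + 8 = V*f + 8 = 8 + V*f)
D(u, w) = (-2 + 2*u)/(-6 + w)
(D(y(0, -5), -7) - 96)² = (2*(-1 + (8 + 0*(-5)))/(-6 - 7) - 96)² = (2*(-1 + (8 + 0))/(-13) - 96)² = (2*(-1/13)*(-1 + 8) - 96)² = (2*(-1/13)*7 - 96)² = (-14/13 - 96)² = (-1262/13)² = 1592644/169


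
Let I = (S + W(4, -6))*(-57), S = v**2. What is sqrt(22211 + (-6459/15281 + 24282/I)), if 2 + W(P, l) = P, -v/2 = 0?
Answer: sqrt(5136631424099)/15281 ≈ 148.32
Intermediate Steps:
v = 0 (v = -2*0 = 0)
W(P, l) = -2 + P
S = 0 (S = 0**2 = 0)
I = -114 (I = (0 + (-2 + 4))*(-57) = (0 + 2)*(-57) = 2*(-57) = -114)
sqrt(22211 + (-6459/15281 + 24282/I)) = sqrt(22211 + (-6459/15281 + 24282/(-114))) = sqrt(22211 + (-6459*1/15281 + 24282*(-1/114))) = sqrt(22211 + (-6459/15281 - 213)) = sqrt(22211 - 3261312/15281) = sqrt(336144979/15281) = sqrt(5136631424099)/15281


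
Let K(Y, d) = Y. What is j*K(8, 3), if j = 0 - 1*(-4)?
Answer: 32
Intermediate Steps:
j = 4 (j = 0 + 4 = 4)
j*K(8, 3) = 4*8 = 32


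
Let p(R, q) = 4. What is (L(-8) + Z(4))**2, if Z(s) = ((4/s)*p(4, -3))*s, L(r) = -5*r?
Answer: 3136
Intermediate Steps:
Z(s) = 16 (Z(s) = ((4/s)*4)*s = (16/s)*s = 16)
(L(-8) + Z(4))**2 = (-5*(-8) + 16)**2 = (40 + 16)**2 = 56**2 = 3136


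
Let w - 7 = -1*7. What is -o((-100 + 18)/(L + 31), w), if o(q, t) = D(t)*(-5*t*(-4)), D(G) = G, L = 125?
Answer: 0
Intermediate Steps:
w = 0 (w = 7 - 1*7 = 7 - 7 = 0)
o(q, t) = 20*t² (o(q, t) = t*(-5*t*(-4)) = t*(20*t) = 20*t²)
-o((-100 + 18)/(L + 31), w) = -20*0² = -20*0 = -1*0 = 0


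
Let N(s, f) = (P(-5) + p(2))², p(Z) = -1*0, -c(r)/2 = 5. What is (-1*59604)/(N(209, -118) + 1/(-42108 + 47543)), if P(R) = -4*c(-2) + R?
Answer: -26995645/554823 ≈ -48.656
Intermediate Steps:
c(r) = -10 (c(r) = -2*5 = -10)
p(Z) = 0
P(R) = 40 + R (P(R) = -4*(-10) + R = 40 + R)
N(s, f) = 1225 (N(s, f) = ((40 - 5) + 0)² = (35 + 0)² = 35² = 1225)
(-1*59604)/(N(209, -118) + 1/(-42108 + 47543)) = (-1*59604)/(1225 + 1/(-42108 + 47543)) = -59604/(1225 + 1/5435) = -59604/6657876/5435 = -59604*5435/6657876 = -26995645/554823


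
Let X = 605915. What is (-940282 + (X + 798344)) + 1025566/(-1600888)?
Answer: 371387093005/800444 ≈ 4.6398e+5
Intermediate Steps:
(-940282 + (X + 798344)) + 1025566/(-1600888) = (-940282 + (605915 + 798344)) + 1025566/(-1600888) = (-940282 + 1404259) + 1025566*(-1/1600888) = 463977 - 512783/800444 = 371387093005/800444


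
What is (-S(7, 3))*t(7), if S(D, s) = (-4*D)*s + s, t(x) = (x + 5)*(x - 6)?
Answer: 972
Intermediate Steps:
t(x) = (-6 + x)*(5 + x) (t(x) = (5 + x)*(-6 + x) = (-6 + x)*(5 + x))
S(D, s) = s - 4*D*s (S(D, s) = -4*D*s + s = s - 4*D*s)
(-S(7, 3))*t(7) = (-3*(1 - 4*7))*(-30 + 7² - 1*7) = (-3*(1 - 28))*(-30 + 49 - 7) = -3*(-27)*12 = -1*(-81)*12 = 81*12 = 972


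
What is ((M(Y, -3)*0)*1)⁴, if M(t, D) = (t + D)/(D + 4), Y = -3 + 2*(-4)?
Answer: 0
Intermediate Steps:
Y = -11 (Y = -3 - 8 = -11)
M(t, D) = (D + t)/(4 + D)
((M(Y, -3)*0)*1)⁴ = ((((-3 - 11)/(4 - 3))*0)*1)⁴ = (((-14/1)*0)*1)⁴ = (((1*(-14))*0)*1)⁴ = (-14*0*1)⁴ = (0*1)⁴ = 0⁴ = 0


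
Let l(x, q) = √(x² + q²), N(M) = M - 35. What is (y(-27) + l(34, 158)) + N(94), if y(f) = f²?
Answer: 788 + 2*√6530 ≈ 949.62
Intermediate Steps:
N(M) = -35 + M
l(x, q) = √(q² + x²)
(y(-27) + l(34, 158)) + N(94) = ((-27)² + √(158² + 34²)) + (-35 + 94) = (729 + √(24964 + 1156)) + 59 = (729 + √26120) + 59 = (729 + 2*√6530) + 59 = 788 + 2*√6530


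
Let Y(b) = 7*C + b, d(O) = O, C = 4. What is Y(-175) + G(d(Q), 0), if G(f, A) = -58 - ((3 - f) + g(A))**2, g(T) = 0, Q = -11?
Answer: -401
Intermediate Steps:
Y(b) = 28 + b (Y(b) = 7*4 + b = 28 + b)
G(f, A) = -58 - (3 - f)**2 (G(f, A) = -58 - ((3 - f) + 0)**2 = -58 - (3 - f)**2)
Y(-175) + G(d(Q), 0) = (28 - 175) + (-58 - (-3 - 11)**2) = -147 + (-58 - 1*(-14)**2) = -147 + (-58 - 1*196) = -147 + (-58 - 196) = -147 - 254 = -401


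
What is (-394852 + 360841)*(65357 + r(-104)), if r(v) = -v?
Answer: -2226394071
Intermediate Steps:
(-394852 + 360841)*(65357 + r(-104)) = (-394852 + 360841)*(65357 - 1*(-104)) = -34011*(65357 + 104) = -34011*65461 = -2226394071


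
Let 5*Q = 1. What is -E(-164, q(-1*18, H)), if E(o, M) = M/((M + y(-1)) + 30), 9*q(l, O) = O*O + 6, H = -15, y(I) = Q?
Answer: -385/838 ≈ -0.45943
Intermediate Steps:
Q = ⅕ (Q = (⅕)*1 = ⅕ ≈ 0.20000)
y(I) = ⅕
q(l, O) = ⅔ + O²/9 (q(l, O) = (O*O + 6)/9 = (O² + 6)/9 = (6 + O²)/9 = ⅔ + O²/9)
E(o, M) = M/(151/5 + M) (E(o, M) = M/((M + ⅕) + 30) = M/((⅕ + M) + 30) = M/(151/5 + M))
-E(-164, q(-1*18, H)) = -5*(⅔ + (⅑)*(-15)²)/(151 + 5*(⅔ + (⅑)*(-15)²)) = -5*(⅔ + (⅑)*225)/(151 + 5*(⅔ + (⅑)*225)) = -5*(⅔ + 25)/(151 + 5*(⅔ + 25)) = -5*77/(3*(151 + 5*(77/3))) = -5*77/(3*(151 + 385/3)) = -5*77/(3*838/3) = -5*77*3/(3*838) = -1*385/838 = -385/838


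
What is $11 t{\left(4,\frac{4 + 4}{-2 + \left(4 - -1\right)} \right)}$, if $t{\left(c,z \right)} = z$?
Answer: $\frac{88}{3} \approx 29.333$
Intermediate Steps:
$11 t{\left(4,\frac{4 + 4}{-2 + \left(4 - -1\right)} \right)} = 11 \frac{4 + 4}{-2 + \left(4 - -1\right)} = 11 \frac{8}{-2 + \left(4 + 1\right)} = 11 \frac{8}{-2 + 5} = 11 \cdot \frac{8}{3} = \frac{88}{3}$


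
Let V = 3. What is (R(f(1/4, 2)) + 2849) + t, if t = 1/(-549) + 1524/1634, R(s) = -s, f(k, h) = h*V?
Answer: 1275596840/448533 ≈ 2843.9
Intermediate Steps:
f(k, h) = 3*h (f(k, h) = h*3 = 3*h)
t = 417521/448533 (t = 1*(-1/549) + 1524*(1/1634) = -1/549 + 762/817 = 417521/448533 ≈ 0.93086)
(R(f(1/4, 2)) + 2849) + t = (-3*2 + 2849) + 417521/448533 = (-1*6 + 2849) + 417521/448533 = (-6 + 2849) + 417521/448533 = 2843 + 417521/448533 = 1275596840/448533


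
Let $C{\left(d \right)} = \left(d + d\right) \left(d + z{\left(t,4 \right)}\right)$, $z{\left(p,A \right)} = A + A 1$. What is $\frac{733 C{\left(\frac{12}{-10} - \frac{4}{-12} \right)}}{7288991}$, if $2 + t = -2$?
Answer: $- \frac{2039206}{1640022975} \approx -0.0012434$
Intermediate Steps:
$t = -4$ ($t = -2 - 2 = -4$)
$z{\left(p,A \right)} = 2 A$ ($z{\left(p,A \right)} = A + A = 2 A$)
$C{\left(d \right)} = 2 d \left(8 + d\right)$ ($C{\left(d \right)} = \left(d + d\right) \left(d + 2 \cdot 4\right) = 2 d \left(d + 8\right) = 2 d \left(8 + d\right)$)
$\frac{733 C{\left(\frac{12}{-10} - \frac{4}{-12} \right)}}{7288991} = \frac{733 \cdot 2 \left(\frac{12}{-10} - \frac{4}{-12}\right) \left(8 + \left(\frac{12}{-10} - \frac{4}{-12}\right)\right)}{7288991} = 733 \cdot 2 \left(12 \left(- \frac{1}{10}\right) - - \frac{1}{3}\right) \left(8 + \left(12 \left(- \frac{1}{10}\right) - - \frac{1}{3}\right)\right) \frac{1}{7288991} = 733 \cdot 2 \left(- \frac{6}{5} + \frac{1}{3}\right) \left(8 + \left(- \frac{6}{5} + \frac{1}{3}\right)\right) \frac{1}{7288991} = 733 \cdot 2 \left(- \frac{13}{15}\right) \left(8 - \frac{13}{15}\right) \frac{1}{7288991} = 733 \cdot 2 \left(- \frac{13}{15}\right) \frac{107}{15} \cdot \frac{1}{7288991} = 733 \left(- \frac{2782}{225}\right) \frac{1}{7288991} = \left(- \frac{2039206}{225}\right) \frac{1}{7288991} = - \frac{2039206}{1640022975}$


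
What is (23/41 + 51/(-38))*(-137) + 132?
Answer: 372385/1558 ≈ 239.01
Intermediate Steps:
(23/41 + 51/(-38))*(-137) + 132 = (23*(1/41) + 51*(-1/38))*(-137) + 132 = (23/41 - 51/38)*(-137) + 132 = -1217/1558*(-137) + 132 = 166729/1558 + 132 = 372385/1558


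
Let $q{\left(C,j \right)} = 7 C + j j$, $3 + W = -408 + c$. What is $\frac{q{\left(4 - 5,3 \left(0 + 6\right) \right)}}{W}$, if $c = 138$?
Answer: $- \frac{317}{273} \approx -1.1612$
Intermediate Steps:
$W = -273$ ($W = -3 + \left(-408 + 138\right) = -3 - 270 = -273$)
$q{\left(C,j \right)} = j^{2} + 7 C$ ($q{\left(C,j \right)} = 7 C + j^{2} = j^{2} + 7 C$)
$\frac{q{\left(4 - 5,3 \left(0 + 6\right) \right)}}{W} = \frac{\left(3 \left(0 + 6\right)\right)^{2} + 7 \left(4 - 5\right)}{-273} = \left(\left(3 \cdot 6\right)^{2} + 7 \left(-1\right)\right) \left(- \frac{1}{273}\right) = \left(18^{2} - 7\right) \left(- \frac{1}{273}\right) = \left(324 - 7\right) \left(- \frac{1}{273}\right) = 317 \left(- \frac{1}{273}\right) = - \frac{317}{273}$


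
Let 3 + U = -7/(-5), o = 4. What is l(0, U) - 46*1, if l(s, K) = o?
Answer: -42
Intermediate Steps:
U = -8/5 (U = -3 - 7/(-5) = -3 - 7*(-1/5) = -3 + 7/5 = -8/5 ≈ -1.6000)
l(s, K) = 4
l(0, U) - 46*1 = 4 - 46*1 = 4 - 46 = -42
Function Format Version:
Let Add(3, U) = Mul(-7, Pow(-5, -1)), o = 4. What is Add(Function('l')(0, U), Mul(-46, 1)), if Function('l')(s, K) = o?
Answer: -42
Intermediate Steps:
U = Rational(-8, 5) (U = Add(-3, Mul(-7, Pow(-5, -1))) = Add(-3, Mul(-7, Rational(-1, 5))) = Add(-3, Rational(7, 5)) = Rational(-8, 5) ≈ -1.6000)
Function('l')(s, K) = 4
Add(Function('l')(0, U), Mul(-46, 1)) = Add(4, Mul(-46, 1)) = Add(4, -46) = -42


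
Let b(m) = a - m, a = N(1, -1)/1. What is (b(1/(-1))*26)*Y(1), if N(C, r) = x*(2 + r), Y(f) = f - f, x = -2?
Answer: 0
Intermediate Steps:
Y(f) = 0
N(C, r) = -4 - 2*r (N(C, r) = -2*(2 + r) = -4 - 2*r)
a = -2 (a = (-4 - 2*(-1))/1 = (-4 + 2)*1 = -2*1 = -2)
b(m) = -2 - m
(b(1/(-1))*26)*Y(1) = ((-2 - 1/(-1))*26)*0 = ((-2 - 1*(-1))*26)*0 = ((-2 + 1)*26)*0 = -1*26*0 = -26*0 = 0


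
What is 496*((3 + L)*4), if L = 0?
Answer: 5952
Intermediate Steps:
496*((3 + L)*4) = 496*((3 + 0)*4) = 496*(3*4) = 496*12 = 5952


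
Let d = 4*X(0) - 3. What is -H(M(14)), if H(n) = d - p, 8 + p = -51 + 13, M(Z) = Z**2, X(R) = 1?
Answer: -47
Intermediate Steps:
d = 1 (d = 4*1 - 3 = 4 - 3 = 1)
p = -46 (p = -8 + (-51 + 13) = -8 - 38 = -46)
H(n) = 47 (H(n) = 1 - 1*(-46) = 1 + 46 = 47)
-H(M(14)) = -1*47 = -47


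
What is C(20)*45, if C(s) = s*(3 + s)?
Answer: 20700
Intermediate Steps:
C(20)*45 = (20*(3 + 20))*45 = (20*23)*45 = 460*45 = 20700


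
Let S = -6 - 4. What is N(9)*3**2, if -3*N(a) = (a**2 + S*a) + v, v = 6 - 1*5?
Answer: 24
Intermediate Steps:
v = 1 (v = 6 - 5 = 1)
S = -10
N(a) = -1/3 - a**2/3 + 10*a/3 (N(a) = -((a**2 - 10*a) + 1)/3 = -(1 + a**2 - 10*a)/3 = -1/3 - a**2/3 + 10*a/3)
N(9)*3**2 = (-1/3 - 1/3*9**2 + (10/3)*9)*3**2 = (-1/3 - 1/3*81 + 30)*9 = (-1/3 - 27 + 30)*9 = (8/3)*9 = 24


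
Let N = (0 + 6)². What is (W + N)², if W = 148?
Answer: 33856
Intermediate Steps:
N = 36 (N = 6² = 36)
(W + N)² = (148 + 36)² = 184² = 33856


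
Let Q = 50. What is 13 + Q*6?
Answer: 313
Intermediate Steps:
13 + Q*6 = 13 + 50*6 = 13 + 300 = 313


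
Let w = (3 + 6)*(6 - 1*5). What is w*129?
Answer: 1161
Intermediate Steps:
w = 9 (w = 9*(6 - 5) = 9*1 = 9)
w*129 = 9*129 = 1161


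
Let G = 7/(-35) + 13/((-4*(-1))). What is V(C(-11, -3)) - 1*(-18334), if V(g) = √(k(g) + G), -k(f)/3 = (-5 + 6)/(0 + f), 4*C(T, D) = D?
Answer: 18334 + √705/10 ≈ 18337.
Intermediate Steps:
C(T, D) = D/4
k(f) = -3/f (k(f) = -3*(-5 + 6)/(0 + f) = -3/f)
G = 61/20 (G = 7*(-1/35) + 13/4 = -⅕ + 13*(¼) = -⅕ + 13/4 = 61/20 ≈ 3.0500)
V(g) = √(61/20 - 3/g) (V(g) = √(-3/g + 61/20) = √(61/20 - 3/g))
V(C(-11, -3)) - 1*(-18334) = √(305 - 300/((¼)*(-3)))/10 - 1*(-18334) = √(305 - 300/(-¾))/10 + 18334 = √(305 - 300*(-4/3))/10 + 18334 = √(305 + 400)/10 + 18334 = √705/10 + 18334 = 18334 + √705/10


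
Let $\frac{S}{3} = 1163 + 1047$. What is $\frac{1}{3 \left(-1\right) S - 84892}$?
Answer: $- \frac{1}{104782} \approx -9.5436 \cdot 10^{-6}$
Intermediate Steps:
$S = 6630$ ($S = 3 \left(1163 + 1047\right) = 3 \cdot 2210 = 6630$)
$\frac{1}{3 \left(-1\right) S - 84892} = \frac{1}{3 \left(-1\right) 6630 - 84892} = \frac{1}{\left(-3\right) 6630 - 84892} = \frac{1}{-19890 - 84892} = \frac{1}{-104782} = - \frac{1}{104782}$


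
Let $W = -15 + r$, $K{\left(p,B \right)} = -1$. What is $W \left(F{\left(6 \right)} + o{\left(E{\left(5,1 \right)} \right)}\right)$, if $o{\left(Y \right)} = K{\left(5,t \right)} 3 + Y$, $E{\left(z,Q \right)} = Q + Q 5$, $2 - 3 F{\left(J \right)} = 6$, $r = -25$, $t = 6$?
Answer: $- \frac{200}{3} \approx -66.667$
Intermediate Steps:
$F{\left(J \right)} = - \frac{4}{3}$ ($F{\left(J \right)} = \frac{2}{3} - 2 = - \frac{4}{3}$)
$E{\left(z,Q \right)} = 6 Q$ ($E{\left(z,Q \right)} = Q + 5 Q = 6 Q$)
$W = -40$ ($W = -15 - 25 = -40$)
$o{\left(Y \right)} = -3 + Y$ ($o{\left(Y \right)} = \left(-1\right) 3 + Y = -3 + Y$)
$W \left(F{\left(6 \right)} + o{\left(E{\left(5,1 \right)} \right)}\right) = - 40 \left(- \frac{4}{3} + \left(-3 + 6 \cdot 1\right)\right) = - 40 \left(- \frac{4}{3} + \left(-3 + 6\right)\right) = - 40 \left(- \frac{4}{3} + 3\right) = \left(-40\right) \frac{5}{3} = - \frac{200}{3}$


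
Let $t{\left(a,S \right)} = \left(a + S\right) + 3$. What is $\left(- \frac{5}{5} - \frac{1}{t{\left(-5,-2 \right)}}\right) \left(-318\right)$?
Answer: $\frac{477}{2} \approx 238.5$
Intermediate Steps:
$t{\left(a,S \right)} = 3 + S + a$ ($t{\left(a,S \right)} = \left(S + a\right) + 3 = 3 + S + a$)
$\left(- \frac{5}{5} - \frac{1}{t{\left(-5,-2 \right)}}\right) \left(-318\right) = \left(- \frac{5}{5} - \frac{1}{3 - 2 - 5}\right) \left(-318\right) = \left(\left(-5\right) \frac{1}{5} - \frac{1}{-4}\right) \left(-318\right) = \left(-1 - - \frac{1}{4}\right) \left(-318\right) = \left(-1 + \frac{1}{4}\right) \left(-318\right) = \left(- \frac{3}{4}\right) \left(-318\right) = \frac{477}{2}$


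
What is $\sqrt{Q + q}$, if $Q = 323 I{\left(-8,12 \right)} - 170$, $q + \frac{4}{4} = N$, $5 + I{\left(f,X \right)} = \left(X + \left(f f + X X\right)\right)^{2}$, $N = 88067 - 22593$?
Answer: $2 \sqrt{3924222} \approx 3961.9$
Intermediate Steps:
$N = 65474$
$I{\left(f,X \right)} = -5 + \left(X + X^{2} + f^{2}\right)^{2}$ ($I{\left(f,X \right)} = -5 + \left(X + \left(f f + X X\right)\right)^{2} = -5 + \left(X + \left(f^{2} + X^{2}\right)\right)^{2} = -5 + \left(X + \left(X^{2} + f^{2}\right)\right)^{2} = -5 + \left(X + X^{2} + f^{2}\right)^{2}$)
$q = 65473$ ($q = -1 + 65474 = 65473$)
$Q = 15631415$ ($Q = 323 \left(-5 + \left(12 + 12^{2} + \left(-8\right)^{2}\right)^{2}\right) - 170 = 323 \left(-5 + \left(12 + 144 + 64\right)^{2}\right) - 170 = 323 \left(-5 + 220^{2}\right) - 170 = 323 \left(-5 + 48400\right) - 170 = 323 \cdot 48395 - 170 = 15631585 - 170 = 15631415$)
$\sqrt{Q + q} = \sqrt{15631415 + 65473} = \sqrt{15696888} = 2 \sqrt{3924222}$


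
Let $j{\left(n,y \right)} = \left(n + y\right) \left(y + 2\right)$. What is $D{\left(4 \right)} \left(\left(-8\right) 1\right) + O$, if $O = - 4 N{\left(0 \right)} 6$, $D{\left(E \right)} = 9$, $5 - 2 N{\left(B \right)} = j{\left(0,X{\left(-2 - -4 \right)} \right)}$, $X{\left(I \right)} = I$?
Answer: $-36$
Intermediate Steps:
$j{\left(n,y \right)} = \left(2 + y\right) \left(n + y\right)$ ($j{\left(n,y \right)} = \left(n + y\right) \left(2 + y\right) = \left(2 + y\right) \left(n + y\right)$)
$N{\left(B \right)} = - \frac{3}{2}$ ($N{\left(B \right)} = \frac{5}{2} - \frac{\left(-2 - -4\right)^{2} + 2 \cdot 0 + 2 \left(-2 - -4\right) + 0 \left(-2 - -4\right)}{2} = \frac{5}{2} - \frac{\left(-2 + 4\right)^{2} + 0 + 2 \left(-2 + 4\right) + 0 \left(-2 + 4\right)}{2} = \frac{5}{2} - \frac{2^{2} + 0 + 2 \cdot 2 + 0 \cdot 2}{2} = \frac{5}{2} - \frac{4 + 0 + 4 + 0}{2} = \frac{5}{2} - 4 = - \frac{3}{2}$)
$O = 36$ ($O = \left(-4\right) \left(- \frac{3}{2}\right) 6 = 6 \cdot 6 = 36$)
$D{\left(4 \right)} \left(\left(-8\right) 1\right) + O = 9 \left(\left(-8\right) 1\right) + 36 = 9 \left(-8\right) + 36 = -72 + 36 = -36$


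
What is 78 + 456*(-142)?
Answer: -64674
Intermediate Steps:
78 + 456*(-142) = 78 - 64752 = -64674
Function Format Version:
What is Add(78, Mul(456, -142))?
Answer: -64674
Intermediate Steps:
Add(78, Mul(456, -142)) = Add(78, -64752) = -64674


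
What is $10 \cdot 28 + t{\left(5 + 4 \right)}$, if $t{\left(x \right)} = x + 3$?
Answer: $292$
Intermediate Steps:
$t{\left(x \right)} = 3 + x$
$10 \cdot 28 + t{\left(5 + 4 \right)} = 10 \cdot 28 + \left(3 + \left(5 + 4\right)\right) = 280 + \left(3 + 9\right) = 280 + 12 = 292$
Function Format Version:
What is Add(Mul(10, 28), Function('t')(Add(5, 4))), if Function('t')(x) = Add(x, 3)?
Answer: 292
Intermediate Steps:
Function('t')(x) = Add(3, x)
Add(Mul(10, 28), Function('t')(Add(5, 4))) = Add(Mul(10, 28), Add(3, Add(5, 4))) = Add(280, Add(3, 9)) = Add(280, 12) = 292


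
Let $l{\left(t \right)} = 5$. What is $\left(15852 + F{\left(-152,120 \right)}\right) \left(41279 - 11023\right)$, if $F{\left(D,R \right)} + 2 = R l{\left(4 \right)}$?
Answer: $497711200$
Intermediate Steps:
$F{\left(D,R \right)} = -2 + 5 R$ ($F{\left(D,R \right)} = -2 + R 5 = -2 + 5 R$)
$\left(15852 + F{\left(-152,120 \right)}\right) \left(41279 - 11023\right) = \left(15852 + \left(-2 + 5 \cdot 120\right)\right) \left(41279 - 11023\right) = \left(15852 + \left(-2 + 600\right)\right) 30256 = \left(15852 + 598\right) 30256 = 16450 \cdot 30256 = 497711200$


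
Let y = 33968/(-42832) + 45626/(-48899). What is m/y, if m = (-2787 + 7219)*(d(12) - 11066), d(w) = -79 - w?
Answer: 2157616621080784/75317793 ≈ 2.8647e+7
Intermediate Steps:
y = -225953379/130902623 (y = 33968*(-1/42832) + 45626*(-1/48899) = -2123/2677 - 45626/48899 = -225953379/130902623 ≈ -1.7261)
m = -49447824 (m = (-2787 + 7219)*((-79 - 1*12) - 11066) = 4432*((-79 - 12) - 11066) = 4432*(-91 - 11066) = 4432*(-11157) = -49447824)
m/y = -49447824/(-225953379/130902623) = -49447824*(-130902623/225953379) = 2157616621080784/75317793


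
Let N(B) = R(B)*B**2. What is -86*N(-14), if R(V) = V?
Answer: 235984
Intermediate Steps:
N(B) = B**3 (N(B) = B*B**2 = B**3)
-86*N(-14) = -86*(-14)**3 = -86*(-2744) = 235984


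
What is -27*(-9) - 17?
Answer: 226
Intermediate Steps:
-27*(-9) - 17 = 243 - 17 = 226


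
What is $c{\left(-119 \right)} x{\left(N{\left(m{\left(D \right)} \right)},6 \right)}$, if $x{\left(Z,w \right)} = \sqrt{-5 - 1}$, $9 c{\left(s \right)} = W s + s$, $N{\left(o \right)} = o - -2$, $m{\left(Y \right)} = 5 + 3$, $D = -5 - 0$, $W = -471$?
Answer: $\frac{55930 i \sqrt{6}}{9} \approx 15222.0 i$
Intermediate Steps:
$D = -5$ ($D = -5 + 0 = -5$)
$m{\left(Y \right)} = 8$
$N{\left(o \right)} = 2 + o$ ($N{\left(o \right)} = o + 2 = 2 + o$)
$c{\left(s \right)} = - \frac{470 s}{9}$ ($c{\left(s \right)} = \frac{- 471 s + s}{9} = \frac{\left(-470\right) s}{9} = - \frac{470 s}{9}$)
$x{\left(Z,w \right)} = i \sqrt{6}$ ($x{\left(Z,w \right)} = \sqrt{-6} = i \sqrt{6}$)
$c{\left(-119 \right)} x{\left(N{\left(m{\left(D \right)} \right)},6 \right)} = \left(- \frac{470}{9}\right) \left(-119\right) i \sqrt{6} = \frac{55930 i \sqrt{6}}{9}$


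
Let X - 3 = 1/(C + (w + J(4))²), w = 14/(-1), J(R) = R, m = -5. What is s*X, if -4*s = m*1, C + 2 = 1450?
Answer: 23225/6192 ≈ 3.7508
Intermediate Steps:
w = -14 (w = 14*(-1) = -14)
C = 1448 (C = -2 + 1450 = 1448)
s = 5/4 (s = -(-5)/4 = -¼*(-5) = 5/4 ≈ 1.2500)
X = 4645/1548 (X = 3 + 1/(1448 + (-14 + 4)²) = 3 + 1/(1448 + (-10)²) = 3 + 1/(1448 + 100) = 3 + 1/1548 = 4645/1548 ≈ 3.0006)
s*X = (5/4)*(4645/1548) = 23225/6192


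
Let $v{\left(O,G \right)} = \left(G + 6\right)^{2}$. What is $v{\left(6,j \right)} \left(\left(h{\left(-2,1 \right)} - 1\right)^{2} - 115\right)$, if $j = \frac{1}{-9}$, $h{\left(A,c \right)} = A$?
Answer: $- \frac{297754}{81} \approx -3676.0$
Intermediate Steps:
$j = - \frac{1}{9} \approx -0.11111$
$v{\left(O,G \right)} = \left(6 + G\right)^{2}$
$v{\left(6,j \right)} \left(\left(h{\left(-2,1 \right)} - 1\right)^{2} - 115\right) = \left(6 - \frac{1}{9}\right)^{2} \left(\left(-2 - 1\right)^{2} - 115\right) = \left(\frac{53}{9}\right)^{2} \left(\left(-3\right)^{2} - 115\right) = \frac{2809 \left(9 - 115\right)}{81} = \frac{2809}{81} \left(-106\right) = - \frac{297754}{81}$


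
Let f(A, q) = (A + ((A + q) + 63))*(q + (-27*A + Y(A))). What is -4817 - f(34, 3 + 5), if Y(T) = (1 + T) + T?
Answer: 112082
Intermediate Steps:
Y(T) = 1 + 2*T
f(A, q) = (1 + q - 25*A)*(63 + q + 2*A) (f(A, q) = (A + ((A + q) + 63))*(q + (-27*A + (1 + 2*A))) = (A + (63 + A + q))*(q + (1 - 25*A)) = (63 + q + 2*A)*(1 + q - 25*A) = (1 + q - 25*A)*(63 + q + 2*A))
-4817 - f(34, 3 + 5) = -4817 - (63 + (3 + 5)**2 - 1573*34 - 50*34**2 + 64*(3 + 5) - 23*34*(3 + 5)) = -4817 - (63 + 8**2 - 53482 - 50*1156 + 64*8 - 23*34*8) = -4817 - (63 + 64 - 53482 - 57800 + 512 - 6256) = -4817 - 1*(-116899) = -4817 + 116899 = 112082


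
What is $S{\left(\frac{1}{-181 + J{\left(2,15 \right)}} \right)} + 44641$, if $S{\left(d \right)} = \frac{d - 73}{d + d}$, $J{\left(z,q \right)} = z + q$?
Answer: $\frac{101255}{2} \approx 50628.0$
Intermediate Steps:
$J{\left(z,q \right)} = q + z$
$S{\left(d \right)} = \frac{-73 + d}{2 d}$
$S{\left(\frac{1}{-181 + J{\left(2,15 \right)}} \right)} + 44641 = \frac{-73 + \frac{1}{-181 + \left(15 + 2\right)}}{2 \frac{1}{-181 + \left(15 + 2\right)}} + 44641 = \frac{-73 + \frac{1}{-181 + 17}}{2 \frac{1}{-181 + 17}} + 44641 = \frac{-73 + \frac{1}{-164}}{2 \frac{1}{-164}} + 44641 = \frac{-73 - \frac{1}{164}}{2 \left(- \frac{1}{164}\right)} + 44641 = \frac{1}{2} \left(-164\right) \left(- \frac{11973}{164}\right) + 44641 = \frac{11973}{2} + 44641 = \frac{101255}{2}$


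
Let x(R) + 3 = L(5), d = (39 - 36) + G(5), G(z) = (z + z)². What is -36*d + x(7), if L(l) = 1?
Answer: -3710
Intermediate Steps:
G(z) = 4*z² (G(z) = (2*z)² = 4*z²)
d = 103 (d = (39 - 36) + 4*5² = 3 + 4*25 = 3 + 100 = 103)
x(R) = -2 (x(R) = -3 + 1 = -2)
-36*d + x(7) = -36*103 - 2 = -3708 - 2 = -3710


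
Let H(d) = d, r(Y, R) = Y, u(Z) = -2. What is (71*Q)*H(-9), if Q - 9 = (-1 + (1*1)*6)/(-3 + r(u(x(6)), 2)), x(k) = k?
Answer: -5112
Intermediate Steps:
Q = 8 (Q = 9 + (-1 + (1*1)*6)/(-3 - 2) = 9 + (-1 + 1*6)/(-5) = 9 + (-1 + 6)*(-⅕) = 9 + 5*(-⅕) = 9 - 1 = 8)
(71*Q)*H(-9) = (71*8)*(-9) = 568*(-9) = -5112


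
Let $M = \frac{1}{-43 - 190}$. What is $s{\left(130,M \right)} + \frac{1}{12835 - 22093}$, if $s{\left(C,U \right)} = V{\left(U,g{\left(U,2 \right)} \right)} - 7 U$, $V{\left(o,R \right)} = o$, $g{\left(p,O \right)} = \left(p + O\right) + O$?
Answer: $\frac{55315}{2157114} \approx 0.025643$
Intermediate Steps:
$g{\left(p,O \right)} = p + 2 O$ ($g{\left(p,O \right)} = \left(O + p\right) + O = p + 2 O$)
$M = - \frac{1}{233}$ ($M = \frac{1}{-233} = - \frac{1}{233} \approx -0.0042918$)
$s{\left(C,U \right)} = - 6 U$ ($s{\left(C,U \right)} = U - 7 U = - 6 U$)
$s{\left(130,M \right)} + \frac{1}{12835 - 22093} = \left(-6\right) \left(- \frac{1}{233}\right) + \frac{1}{12835 - 22093} = \frac{6}{233} + \frac{1}{-9258} = \frac{6}{233} - \frac{1}{9258} = \frac{55315}{2157114}$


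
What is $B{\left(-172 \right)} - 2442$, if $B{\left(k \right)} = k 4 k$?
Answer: $115894$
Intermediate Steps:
$B{\left(k \right)} = 4 k^{2}$ ($B{\left(k \right)} = 4 k k = 4 k^{2}$)
$B{\left(-172 \right)} - 2442 = 4 \left(-172\right)^{2} - 2442 = 4 \cdot 29584 - 2442 = 118336 - 2442 = 115894$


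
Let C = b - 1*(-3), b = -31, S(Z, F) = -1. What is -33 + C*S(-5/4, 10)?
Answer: -5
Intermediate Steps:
C = -28 (C = -31 - 1*(-3) = -31 + 3 = -28)
-33 + C*S(-5/4, 10) = -33 - 28*(-1) = -33 + 28 = -5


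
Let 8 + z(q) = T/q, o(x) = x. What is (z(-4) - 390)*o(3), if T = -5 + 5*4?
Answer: -4821/4 ≈ -1205.3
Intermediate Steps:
T = 15 (T = -5 + 20 = 15)
z(q) = -8 + 15/q
(z(-4) - 390)*o(3) = ((-8 + 15/(-4)) - 390)*3 = ((-8 + 15*(-¼)) - 390)*3 = ((-8 - 15/4) - 390)*3 = (-47/4 - 390)*3 = -1607/4*3 = -4821/4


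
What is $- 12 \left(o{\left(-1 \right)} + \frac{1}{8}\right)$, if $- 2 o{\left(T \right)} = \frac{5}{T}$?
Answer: $- \frac{63}{2} \approx -31.5$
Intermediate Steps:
$o{\left(T \right)} = - \frac{5}{2 T}$ ($o{\left(T \right)} = - \frac{5 \frac{1}{T}}{2} = - \frac{5}{2 T}$)
$- 12 \left(o{\left(-1 \right)} + \frac{1}{8}\right) = - 12 \left(- \frac{5}{2 \left(-1\right)} + \frac{1}{8}\right) = - 12 \left(\left(- \frac{5}{2}\right) \left(-1\right) + \frac{1}{8}\right) = - 12 \left(\frac{5}{2} + \frac{1}{8}\right) = \left(-12\right) \frac{21}{8} = - \frac{63}{2}$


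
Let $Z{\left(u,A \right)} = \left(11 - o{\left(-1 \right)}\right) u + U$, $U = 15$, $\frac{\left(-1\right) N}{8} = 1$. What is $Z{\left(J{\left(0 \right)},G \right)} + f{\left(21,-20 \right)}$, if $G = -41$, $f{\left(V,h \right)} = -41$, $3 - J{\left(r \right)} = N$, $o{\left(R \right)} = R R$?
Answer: $84$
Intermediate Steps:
$o{\left(R \right)} = R^{2}$
$N = -8$ ($N = \left(-8\right) 1 = -8$)
$J{\left(r \right)} = 11$ ($J{\left(r \right)} = 3 - -8 = 3 + 8 = 11$)
$Z{\left(u,A \right)} = 15 + 10 u$ ($Z{\left(u,A \right)} = \left(11 - \left(-1\right)^{2}\right) u + 15 = \left(11 - 1\right) u + 15 = 10 u + 15 = 15 + 10 u$)
$Z{\left(J{\left(0 \right)},G \right)} + f{\left(21,-20 \right)} = \left(15 + 10 \cdot 11\right) - 41 = \left(15 + 110\right) - 41 = 125 - 41 = 84$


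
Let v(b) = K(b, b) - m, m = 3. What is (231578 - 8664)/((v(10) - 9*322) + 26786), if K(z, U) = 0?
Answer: 222914/23885 ≈ 9.3328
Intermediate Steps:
v(b) = -3 (v(b) = 0 - 1*3 = 0 - 3 = -3)
(231578 - 8664)/((v(10) - 9*322) + 26786) = (231578 - 8664)/((-3 - 9*322) + 26786) = 222914/((-3 - 2898) + 26786) = 222914/(-2901 + 26786) = 222914/23885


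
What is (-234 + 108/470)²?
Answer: 3017964096/55225 ≈ 54649.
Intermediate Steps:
(-234 + 108/470)² = (-234 + 108*(1/470))² = (-234 + 54/235)² = (-54936/235)² = 3017964096/55225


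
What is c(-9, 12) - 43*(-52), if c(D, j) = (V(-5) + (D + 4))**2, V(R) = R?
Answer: 2336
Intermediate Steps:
c(D, j) = (-1 + D)**2 (c(D, j) = (-5 + (D + 4))**2 = (-5 + (4 + D))**2 = (-1 + D)**2)
c(-9, 12) - 43*(-52) = (-1 - 9)**2 - 43*(-52) = (-10)**2 + 2236 = 100 + 2236 = 2336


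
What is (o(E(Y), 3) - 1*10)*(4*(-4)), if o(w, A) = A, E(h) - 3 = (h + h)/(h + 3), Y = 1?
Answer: 112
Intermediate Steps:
E(h) = 3 + 2*h/(3 + h) (E(h) = 3 + (h + h)/(h + 3) = 3 + (2*h)/(3 + h) = 3 + 2*h/(3 + h))
(o(E(Y), 3) - 1*10)*(4*(-4)) = (3 - 1*10)*(4*(-4)) = (3 - 10)*(-16) = -7*(-16) = 112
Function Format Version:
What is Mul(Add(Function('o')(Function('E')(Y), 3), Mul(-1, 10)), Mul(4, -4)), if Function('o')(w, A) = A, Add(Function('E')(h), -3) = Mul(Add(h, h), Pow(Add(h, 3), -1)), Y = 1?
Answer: 112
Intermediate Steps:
Function('E')(h) = Add(3, Mul(2, h, Pow(Add(3, h), -1))) (Function('E')(h) = Add(3, Mul(Add(h, h), Pow(Add(h, 3), -1))) = Add(3, Mul(Mul(2, h), Pow(Add(3, h), -1))) = Add(3, Mul(2, h, Pow(Add(3, h), -1))))
Mul(Add(Function('o')(Function('E')(Y), 3), Mul(-1, 10)), Mul(4, -4)) = Mul(Add(3, Mul(-1, 10)), Mul(4, -4)) = Mul(Add(3, -10), -16) = Mul(-7, -16) = 112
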